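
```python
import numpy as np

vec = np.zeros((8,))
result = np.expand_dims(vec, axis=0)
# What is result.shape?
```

(1, 8)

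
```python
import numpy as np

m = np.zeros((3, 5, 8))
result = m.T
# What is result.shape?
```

(8, 5, 3)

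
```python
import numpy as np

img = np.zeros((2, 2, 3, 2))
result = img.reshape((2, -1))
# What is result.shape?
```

(2, 12)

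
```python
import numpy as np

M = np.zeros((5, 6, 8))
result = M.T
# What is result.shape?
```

(8, 6, 5)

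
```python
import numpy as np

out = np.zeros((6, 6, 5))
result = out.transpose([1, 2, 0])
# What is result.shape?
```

(6, 5, 6)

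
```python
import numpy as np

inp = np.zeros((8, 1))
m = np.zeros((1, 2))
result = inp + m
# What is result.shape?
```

(8, 2)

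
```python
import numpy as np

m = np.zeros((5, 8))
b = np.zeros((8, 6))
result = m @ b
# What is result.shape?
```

(5, 6)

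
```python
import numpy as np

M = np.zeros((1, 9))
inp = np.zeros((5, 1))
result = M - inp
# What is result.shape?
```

(5, 9)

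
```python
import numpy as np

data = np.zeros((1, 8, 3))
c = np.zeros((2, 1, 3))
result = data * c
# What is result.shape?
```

(2, 8, 3)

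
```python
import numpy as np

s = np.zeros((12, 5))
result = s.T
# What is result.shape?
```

(5, 12)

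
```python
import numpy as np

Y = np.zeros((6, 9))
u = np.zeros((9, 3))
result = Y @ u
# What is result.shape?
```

(6, 3)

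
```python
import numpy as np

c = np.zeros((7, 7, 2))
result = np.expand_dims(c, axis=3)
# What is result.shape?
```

(7, 7, 2, 1)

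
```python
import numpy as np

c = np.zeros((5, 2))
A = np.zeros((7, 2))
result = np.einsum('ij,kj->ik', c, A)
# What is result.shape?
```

(5, 7)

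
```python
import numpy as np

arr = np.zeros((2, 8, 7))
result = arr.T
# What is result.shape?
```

(7, 8, 2)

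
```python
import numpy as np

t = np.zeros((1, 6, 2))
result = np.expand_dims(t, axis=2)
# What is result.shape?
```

(1, 6, 1, 2)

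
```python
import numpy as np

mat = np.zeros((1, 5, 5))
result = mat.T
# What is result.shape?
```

(5, 5, 1)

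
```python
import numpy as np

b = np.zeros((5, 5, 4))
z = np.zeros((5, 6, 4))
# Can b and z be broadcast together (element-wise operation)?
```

No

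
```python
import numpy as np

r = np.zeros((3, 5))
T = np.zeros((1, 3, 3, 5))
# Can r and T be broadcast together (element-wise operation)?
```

Yes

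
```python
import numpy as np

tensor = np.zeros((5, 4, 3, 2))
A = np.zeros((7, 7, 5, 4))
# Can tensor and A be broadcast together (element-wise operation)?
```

No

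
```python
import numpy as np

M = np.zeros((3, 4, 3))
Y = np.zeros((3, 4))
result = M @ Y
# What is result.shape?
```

(3, 4, 4)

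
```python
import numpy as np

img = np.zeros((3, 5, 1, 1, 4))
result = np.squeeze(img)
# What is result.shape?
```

(3, 5, 4)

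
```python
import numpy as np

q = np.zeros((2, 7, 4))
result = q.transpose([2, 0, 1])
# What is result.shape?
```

(4, 2, 7)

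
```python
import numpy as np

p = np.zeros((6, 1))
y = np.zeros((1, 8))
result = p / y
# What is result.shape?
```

(6, 8)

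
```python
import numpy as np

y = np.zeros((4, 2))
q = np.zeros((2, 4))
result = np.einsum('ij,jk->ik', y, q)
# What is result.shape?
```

(4, 4)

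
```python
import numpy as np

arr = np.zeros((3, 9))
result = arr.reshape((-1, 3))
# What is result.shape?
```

(9, 3)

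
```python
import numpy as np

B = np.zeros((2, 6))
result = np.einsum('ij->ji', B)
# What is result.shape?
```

(6, 2)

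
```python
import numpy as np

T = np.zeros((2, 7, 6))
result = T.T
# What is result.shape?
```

(6, 7, 2)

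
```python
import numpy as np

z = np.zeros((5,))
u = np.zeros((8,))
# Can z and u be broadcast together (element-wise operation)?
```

No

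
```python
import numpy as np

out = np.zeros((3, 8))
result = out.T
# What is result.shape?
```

(8, 3)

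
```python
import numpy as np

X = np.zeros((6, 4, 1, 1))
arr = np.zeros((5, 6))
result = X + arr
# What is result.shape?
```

(6, 4, 5, 6)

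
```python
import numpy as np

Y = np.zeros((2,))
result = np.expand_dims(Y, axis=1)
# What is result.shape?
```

(2, 1)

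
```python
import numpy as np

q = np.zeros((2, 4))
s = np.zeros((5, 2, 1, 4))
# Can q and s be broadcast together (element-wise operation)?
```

Yes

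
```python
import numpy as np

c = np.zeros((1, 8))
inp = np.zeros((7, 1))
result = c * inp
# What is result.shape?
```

(7, 8)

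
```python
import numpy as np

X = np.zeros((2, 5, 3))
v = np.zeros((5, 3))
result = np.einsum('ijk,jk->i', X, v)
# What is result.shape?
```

(2,)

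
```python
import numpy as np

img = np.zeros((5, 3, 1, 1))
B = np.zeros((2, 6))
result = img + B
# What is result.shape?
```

(5, 3, 2, 6)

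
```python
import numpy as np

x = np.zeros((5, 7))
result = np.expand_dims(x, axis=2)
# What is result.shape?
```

(5, 7, 1)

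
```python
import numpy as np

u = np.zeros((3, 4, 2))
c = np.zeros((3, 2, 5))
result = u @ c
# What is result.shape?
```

(3, 4, 5)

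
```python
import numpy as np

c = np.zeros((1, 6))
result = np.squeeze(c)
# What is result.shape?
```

(6,)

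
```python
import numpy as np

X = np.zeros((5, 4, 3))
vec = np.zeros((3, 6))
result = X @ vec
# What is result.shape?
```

(5, 4, 6)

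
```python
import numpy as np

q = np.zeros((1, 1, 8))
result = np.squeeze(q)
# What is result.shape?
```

(8,)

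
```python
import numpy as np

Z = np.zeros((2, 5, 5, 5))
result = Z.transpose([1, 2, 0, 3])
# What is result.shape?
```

(5, 5, 2, 5)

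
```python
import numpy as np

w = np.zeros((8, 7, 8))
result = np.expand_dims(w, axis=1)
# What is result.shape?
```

(8, 1, 7, 8)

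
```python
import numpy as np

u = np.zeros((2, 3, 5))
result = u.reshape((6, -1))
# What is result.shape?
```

(6, 5)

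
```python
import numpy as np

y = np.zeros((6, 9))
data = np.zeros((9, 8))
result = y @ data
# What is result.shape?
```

(6, 8)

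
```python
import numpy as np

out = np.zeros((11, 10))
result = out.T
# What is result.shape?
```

(10, 11)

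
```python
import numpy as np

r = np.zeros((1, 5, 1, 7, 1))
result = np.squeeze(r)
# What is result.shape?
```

(5, 7)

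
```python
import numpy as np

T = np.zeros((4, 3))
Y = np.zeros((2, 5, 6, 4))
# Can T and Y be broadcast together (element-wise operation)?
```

No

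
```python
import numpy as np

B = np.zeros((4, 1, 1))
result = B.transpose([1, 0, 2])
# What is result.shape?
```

(1, 4, 1)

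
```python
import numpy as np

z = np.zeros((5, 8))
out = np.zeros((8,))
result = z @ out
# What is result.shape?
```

(5,)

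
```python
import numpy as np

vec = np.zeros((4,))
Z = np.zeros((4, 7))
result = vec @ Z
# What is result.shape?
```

(7,)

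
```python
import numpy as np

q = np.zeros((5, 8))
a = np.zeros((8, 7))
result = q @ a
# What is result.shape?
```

(5, 7)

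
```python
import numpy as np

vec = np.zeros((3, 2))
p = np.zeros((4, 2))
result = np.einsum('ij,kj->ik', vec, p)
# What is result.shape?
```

(3, 4)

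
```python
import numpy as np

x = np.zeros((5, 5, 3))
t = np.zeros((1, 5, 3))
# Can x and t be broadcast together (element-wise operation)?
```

Yes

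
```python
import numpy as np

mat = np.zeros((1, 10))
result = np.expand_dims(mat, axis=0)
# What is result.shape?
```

(1, 1, 10)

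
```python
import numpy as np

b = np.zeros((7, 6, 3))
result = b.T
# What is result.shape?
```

(3, 6, 7)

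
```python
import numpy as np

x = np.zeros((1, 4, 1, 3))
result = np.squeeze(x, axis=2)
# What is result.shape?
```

(1, 4, 3)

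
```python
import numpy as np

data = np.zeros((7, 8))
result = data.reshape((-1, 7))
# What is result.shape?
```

(8, 7)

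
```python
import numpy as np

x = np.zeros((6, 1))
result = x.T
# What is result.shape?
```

(1, 6)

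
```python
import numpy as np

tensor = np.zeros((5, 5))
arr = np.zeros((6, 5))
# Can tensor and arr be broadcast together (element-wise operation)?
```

No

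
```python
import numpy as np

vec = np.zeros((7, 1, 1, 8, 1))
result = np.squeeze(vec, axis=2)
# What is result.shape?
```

(7, 1, 8, 1)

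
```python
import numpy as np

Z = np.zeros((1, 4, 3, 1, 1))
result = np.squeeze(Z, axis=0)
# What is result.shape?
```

(4, 3, 1, 1)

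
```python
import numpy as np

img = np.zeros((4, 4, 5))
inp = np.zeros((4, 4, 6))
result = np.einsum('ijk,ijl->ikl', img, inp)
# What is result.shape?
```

(4, 5, 6)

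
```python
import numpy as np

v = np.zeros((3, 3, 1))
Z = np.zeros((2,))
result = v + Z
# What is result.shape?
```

(3, 3, 2)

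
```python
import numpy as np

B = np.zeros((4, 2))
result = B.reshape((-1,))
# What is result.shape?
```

(8,)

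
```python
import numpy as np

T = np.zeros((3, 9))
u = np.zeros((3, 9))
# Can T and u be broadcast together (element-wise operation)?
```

Yes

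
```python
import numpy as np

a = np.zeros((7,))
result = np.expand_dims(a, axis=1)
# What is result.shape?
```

(7, 1)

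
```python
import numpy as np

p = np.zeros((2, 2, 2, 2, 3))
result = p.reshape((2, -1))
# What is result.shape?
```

(2, 24)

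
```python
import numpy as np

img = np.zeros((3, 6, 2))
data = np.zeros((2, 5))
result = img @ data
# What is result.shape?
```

(3, 6, 5)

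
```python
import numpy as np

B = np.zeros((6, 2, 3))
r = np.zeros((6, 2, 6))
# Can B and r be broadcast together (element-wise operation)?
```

No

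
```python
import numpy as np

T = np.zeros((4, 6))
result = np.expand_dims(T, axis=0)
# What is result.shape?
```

(1, 4, 6)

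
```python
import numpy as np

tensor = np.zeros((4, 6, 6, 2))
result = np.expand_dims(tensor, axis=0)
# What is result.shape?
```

(1, 4, 6, 6, 2)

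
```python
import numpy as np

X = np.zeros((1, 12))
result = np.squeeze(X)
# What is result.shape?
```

(12,)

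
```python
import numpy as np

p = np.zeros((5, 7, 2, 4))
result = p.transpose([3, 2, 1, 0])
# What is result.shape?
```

(4, 2, 7, 5)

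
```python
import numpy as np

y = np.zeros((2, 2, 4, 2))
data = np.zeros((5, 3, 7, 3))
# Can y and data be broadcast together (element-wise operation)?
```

No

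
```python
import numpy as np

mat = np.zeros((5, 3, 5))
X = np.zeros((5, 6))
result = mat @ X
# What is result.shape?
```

(5, 3, 6)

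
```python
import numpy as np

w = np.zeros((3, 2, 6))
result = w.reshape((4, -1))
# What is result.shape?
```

(4, 9)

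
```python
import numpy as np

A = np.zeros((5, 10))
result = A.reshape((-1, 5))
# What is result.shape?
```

(10, 5)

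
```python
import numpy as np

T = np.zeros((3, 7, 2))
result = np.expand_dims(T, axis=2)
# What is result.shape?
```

(3, 7, 1, 2)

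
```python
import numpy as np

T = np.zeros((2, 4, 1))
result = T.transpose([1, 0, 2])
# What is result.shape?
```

(4, 2, 1)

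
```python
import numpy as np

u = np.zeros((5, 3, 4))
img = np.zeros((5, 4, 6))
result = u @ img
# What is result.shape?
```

(5, 3, 6)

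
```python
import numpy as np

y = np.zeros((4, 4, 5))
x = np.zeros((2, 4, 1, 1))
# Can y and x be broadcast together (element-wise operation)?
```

Yes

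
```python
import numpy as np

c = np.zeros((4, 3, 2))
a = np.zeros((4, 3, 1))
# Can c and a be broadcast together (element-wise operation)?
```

Yes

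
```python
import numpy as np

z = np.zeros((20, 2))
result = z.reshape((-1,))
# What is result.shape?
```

(40,)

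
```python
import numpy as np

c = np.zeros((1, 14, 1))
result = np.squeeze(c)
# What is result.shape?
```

(14,)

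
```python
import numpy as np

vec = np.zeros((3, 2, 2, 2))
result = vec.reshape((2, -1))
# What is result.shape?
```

(2, 12)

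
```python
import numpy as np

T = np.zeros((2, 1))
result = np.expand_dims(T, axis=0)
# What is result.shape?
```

(1, 2, 1)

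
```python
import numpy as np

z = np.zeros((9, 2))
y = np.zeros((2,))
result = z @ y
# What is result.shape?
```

(9,)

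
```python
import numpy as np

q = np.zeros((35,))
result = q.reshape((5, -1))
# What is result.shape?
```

(5, 7)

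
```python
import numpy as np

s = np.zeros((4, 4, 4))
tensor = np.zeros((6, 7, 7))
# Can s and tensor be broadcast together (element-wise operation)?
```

No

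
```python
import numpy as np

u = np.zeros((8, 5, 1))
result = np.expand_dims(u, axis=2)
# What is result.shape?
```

(8, 5, 1, 1)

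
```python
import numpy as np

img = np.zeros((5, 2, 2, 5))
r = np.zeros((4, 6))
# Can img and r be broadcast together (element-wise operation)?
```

No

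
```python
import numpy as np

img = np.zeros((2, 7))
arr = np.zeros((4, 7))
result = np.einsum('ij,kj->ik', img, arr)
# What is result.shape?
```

(2, 4)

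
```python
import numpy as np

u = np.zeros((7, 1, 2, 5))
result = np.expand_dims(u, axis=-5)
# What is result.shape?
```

(1, 7, 1, 2, 5)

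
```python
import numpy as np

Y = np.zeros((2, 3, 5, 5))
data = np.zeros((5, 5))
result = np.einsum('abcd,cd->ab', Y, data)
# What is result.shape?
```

(2, 3)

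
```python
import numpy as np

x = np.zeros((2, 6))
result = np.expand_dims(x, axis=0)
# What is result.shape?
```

(1, 2, 6)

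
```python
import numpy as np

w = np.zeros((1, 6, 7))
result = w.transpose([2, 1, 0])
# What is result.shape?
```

(7, 6, 1)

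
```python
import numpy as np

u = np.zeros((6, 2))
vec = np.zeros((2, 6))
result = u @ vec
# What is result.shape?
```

(6, 6)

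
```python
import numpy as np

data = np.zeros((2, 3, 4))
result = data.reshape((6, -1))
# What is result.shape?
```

(6, 4)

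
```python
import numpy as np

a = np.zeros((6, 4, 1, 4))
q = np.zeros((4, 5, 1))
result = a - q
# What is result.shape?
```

(6, 4, 5, 4)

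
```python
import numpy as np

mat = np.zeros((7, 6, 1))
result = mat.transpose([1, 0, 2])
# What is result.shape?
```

(6, 7, 1)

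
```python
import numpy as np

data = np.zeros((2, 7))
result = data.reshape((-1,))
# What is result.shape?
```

(14,)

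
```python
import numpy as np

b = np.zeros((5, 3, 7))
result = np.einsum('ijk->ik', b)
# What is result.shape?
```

(5, 7)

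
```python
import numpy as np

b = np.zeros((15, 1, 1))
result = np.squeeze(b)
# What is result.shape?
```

(15,)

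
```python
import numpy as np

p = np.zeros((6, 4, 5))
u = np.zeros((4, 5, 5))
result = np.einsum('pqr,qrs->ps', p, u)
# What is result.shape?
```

(6, 5)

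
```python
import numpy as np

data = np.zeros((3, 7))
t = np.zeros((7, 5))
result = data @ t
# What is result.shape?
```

(3, 5)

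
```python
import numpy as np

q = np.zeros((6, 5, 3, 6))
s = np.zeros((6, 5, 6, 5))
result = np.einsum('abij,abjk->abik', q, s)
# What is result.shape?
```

(6, 5, 3, 5)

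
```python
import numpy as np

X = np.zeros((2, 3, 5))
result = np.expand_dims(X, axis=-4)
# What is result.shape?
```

(1, 2, 3, 5)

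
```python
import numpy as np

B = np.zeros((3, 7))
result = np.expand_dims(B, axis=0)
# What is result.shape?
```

(1, 3, 7)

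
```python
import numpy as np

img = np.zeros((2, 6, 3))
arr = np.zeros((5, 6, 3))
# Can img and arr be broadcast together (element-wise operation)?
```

No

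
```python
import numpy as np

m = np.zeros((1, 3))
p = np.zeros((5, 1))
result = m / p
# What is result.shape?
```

(5, 3)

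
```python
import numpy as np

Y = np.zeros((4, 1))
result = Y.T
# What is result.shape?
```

(1, 4)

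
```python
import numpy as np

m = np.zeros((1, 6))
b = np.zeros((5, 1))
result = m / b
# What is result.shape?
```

(5, 6)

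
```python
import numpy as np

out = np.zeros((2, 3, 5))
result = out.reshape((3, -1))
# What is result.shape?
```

(3, 10)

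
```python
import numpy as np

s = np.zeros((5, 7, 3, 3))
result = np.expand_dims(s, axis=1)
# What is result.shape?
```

(5, 1, 7, 3, 3)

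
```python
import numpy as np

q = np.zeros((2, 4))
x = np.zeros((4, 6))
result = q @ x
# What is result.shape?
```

(2, 6)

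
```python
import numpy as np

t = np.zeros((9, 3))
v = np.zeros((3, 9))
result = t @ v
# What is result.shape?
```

(9, 9)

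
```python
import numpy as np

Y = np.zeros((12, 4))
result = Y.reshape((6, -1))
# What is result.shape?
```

(6, 8)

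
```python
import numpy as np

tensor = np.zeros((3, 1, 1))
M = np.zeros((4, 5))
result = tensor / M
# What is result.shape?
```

(3, 4, 5)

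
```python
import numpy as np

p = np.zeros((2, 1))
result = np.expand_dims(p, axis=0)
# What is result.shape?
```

(1, 2, 1)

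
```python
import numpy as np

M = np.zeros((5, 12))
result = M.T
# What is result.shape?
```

(12, 5)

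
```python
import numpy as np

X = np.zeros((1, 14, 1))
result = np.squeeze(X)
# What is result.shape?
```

(14,)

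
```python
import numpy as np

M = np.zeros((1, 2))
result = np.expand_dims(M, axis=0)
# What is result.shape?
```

(1, 1, 2)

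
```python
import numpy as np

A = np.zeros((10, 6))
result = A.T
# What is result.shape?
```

(6, 10)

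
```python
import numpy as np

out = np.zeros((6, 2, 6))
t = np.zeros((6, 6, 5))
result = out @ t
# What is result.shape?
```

(6, 2, 5)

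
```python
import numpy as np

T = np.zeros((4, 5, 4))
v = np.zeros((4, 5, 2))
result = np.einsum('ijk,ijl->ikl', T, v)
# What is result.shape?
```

(4, 4, 2)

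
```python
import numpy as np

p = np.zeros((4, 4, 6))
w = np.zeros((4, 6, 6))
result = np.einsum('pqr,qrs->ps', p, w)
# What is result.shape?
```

(4, 6)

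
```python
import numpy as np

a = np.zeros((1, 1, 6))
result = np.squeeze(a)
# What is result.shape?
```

(6,)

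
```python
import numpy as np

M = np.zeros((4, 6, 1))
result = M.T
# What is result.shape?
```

(1, 6, 4)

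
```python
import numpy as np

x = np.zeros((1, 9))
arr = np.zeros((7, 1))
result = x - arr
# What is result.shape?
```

(7, 9)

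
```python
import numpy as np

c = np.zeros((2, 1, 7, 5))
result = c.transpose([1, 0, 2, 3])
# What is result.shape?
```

(1, 2, 7, 5)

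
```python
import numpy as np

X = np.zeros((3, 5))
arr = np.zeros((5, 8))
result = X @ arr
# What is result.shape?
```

(3, 8)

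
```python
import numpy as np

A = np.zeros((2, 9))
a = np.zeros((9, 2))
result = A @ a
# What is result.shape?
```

(2, 2)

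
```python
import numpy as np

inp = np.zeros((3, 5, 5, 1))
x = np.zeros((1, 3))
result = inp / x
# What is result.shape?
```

(3, 5, 5, 3)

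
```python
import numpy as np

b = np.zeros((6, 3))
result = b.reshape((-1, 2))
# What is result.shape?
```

(9, 2)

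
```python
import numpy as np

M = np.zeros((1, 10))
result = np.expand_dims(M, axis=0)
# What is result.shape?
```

(1, 1, 10)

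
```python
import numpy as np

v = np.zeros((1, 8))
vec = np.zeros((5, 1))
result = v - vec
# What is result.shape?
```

(5, 8)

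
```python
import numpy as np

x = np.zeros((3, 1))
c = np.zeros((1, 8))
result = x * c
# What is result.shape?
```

(3, 8)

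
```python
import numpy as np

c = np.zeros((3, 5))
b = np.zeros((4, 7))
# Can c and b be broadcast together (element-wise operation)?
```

No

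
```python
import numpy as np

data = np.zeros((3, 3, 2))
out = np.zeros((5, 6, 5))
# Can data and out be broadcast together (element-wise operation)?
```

No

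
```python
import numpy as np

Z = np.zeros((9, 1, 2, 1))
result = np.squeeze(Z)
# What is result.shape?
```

(9, 2)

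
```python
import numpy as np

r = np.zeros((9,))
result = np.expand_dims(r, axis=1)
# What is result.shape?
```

(9, 1)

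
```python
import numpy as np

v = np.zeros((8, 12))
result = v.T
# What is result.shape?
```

(12, 8)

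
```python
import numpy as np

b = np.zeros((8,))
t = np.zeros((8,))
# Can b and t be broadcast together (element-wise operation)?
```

Yes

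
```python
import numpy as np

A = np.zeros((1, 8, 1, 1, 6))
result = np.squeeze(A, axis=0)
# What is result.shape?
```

(8, 1, 1, 6)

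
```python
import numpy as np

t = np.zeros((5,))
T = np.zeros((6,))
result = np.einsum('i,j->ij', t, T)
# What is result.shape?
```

(5, 6)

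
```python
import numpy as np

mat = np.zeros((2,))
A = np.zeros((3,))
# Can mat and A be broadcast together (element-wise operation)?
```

No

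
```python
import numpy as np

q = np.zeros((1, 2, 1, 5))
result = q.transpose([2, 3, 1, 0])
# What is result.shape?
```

(1, 5, 2, 1)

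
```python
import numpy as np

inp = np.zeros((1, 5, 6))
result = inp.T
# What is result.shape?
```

(6, 5, 1)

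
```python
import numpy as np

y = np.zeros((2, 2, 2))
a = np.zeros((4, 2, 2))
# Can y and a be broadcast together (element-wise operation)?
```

No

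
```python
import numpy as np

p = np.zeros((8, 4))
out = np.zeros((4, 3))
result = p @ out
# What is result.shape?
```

(8, 3)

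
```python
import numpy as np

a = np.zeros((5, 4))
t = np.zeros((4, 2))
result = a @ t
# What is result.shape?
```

(5, 2)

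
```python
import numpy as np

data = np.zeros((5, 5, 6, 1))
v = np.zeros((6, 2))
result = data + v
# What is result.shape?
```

(5, 5, 6, 2)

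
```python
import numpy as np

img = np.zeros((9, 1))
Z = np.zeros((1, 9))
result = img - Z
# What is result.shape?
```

(9, 9)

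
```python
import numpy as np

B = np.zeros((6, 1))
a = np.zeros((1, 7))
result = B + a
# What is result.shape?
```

(6, 7)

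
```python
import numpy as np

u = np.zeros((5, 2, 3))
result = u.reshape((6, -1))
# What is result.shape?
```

(6, 5)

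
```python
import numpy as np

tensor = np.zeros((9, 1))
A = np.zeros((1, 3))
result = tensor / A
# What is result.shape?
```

(9, 3)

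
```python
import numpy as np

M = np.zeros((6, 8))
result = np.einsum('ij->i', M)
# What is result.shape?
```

(6,)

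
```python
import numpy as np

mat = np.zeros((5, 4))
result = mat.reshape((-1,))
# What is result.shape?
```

(20,)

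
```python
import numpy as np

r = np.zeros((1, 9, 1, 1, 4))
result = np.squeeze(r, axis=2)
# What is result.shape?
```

(1, 9, 1, 4)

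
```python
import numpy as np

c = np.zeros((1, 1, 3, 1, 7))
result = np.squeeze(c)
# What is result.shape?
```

(3, 7)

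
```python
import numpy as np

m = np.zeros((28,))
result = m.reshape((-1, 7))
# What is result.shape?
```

(4, 7)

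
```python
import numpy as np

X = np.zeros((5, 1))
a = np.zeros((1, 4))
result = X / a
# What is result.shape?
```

(5, 4)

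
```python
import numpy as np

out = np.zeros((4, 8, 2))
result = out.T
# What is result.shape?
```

(2, 8, 4)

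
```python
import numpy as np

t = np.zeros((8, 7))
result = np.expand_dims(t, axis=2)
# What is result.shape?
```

(8, 7, 1)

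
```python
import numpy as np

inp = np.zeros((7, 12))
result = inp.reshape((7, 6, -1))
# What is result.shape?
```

(7, 6, 2)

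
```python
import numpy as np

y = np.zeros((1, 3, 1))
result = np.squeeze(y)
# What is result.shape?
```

(3,)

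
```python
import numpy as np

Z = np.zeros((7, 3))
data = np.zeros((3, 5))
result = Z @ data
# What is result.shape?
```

(7, 5)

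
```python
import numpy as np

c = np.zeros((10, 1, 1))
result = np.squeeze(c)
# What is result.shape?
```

(10,)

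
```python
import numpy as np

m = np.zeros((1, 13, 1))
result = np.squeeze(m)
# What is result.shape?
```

(13,)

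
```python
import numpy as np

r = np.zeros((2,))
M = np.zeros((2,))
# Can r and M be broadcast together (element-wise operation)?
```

Yes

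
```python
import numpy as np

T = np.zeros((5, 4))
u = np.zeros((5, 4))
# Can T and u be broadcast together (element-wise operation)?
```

Yes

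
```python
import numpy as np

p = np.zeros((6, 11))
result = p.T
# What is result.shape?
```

(11, 6)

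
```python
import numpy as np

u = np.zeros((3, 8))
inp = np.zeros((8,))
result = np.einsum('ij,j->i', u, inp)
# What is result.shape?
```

(3,)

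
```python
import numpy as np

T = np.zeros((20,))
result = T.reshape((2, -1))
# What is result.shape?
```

(2, 10)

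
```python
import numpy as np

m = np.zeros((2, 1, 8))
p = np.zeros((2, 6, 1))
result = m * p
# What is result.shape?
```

(2, 6, 8)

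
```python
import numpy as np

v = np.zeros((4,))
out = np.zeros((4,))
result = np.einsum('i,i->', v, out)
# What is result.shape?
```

()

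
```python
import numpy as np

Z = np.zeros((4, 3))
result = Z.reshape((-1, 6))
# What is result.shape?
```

(2, 6)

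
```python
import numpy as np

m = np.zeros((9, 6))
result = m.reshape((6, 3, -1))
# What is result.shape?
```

(6, 3, 3)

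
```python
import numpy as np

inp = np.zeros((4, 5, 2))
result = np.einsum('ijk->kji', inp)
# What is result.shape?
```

(2, 5, 4)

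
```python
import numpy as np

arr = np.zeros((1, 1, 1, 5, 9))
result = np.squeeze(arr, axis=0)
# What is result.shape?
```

(1, 1, 5, 9)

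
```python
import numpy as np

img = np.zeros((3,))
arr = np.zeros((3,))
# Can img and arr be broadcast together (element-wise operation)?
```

Yes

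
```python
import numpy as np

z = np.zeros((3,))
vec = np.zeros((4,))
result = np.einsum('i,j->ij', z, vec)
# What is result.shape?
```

(3, 4)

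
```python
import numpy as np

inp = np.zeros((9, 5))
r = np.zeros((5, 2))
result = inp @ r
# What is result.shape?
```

(9, 2)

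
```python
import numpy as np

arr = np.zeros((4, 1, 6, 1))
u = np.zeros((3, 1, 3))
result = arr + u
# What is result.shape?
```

(4, 3, 6, 3)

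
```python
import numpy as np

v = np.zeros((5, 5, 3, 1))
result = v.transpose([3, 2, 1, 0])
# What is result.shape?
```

(1, 3, 5, 5)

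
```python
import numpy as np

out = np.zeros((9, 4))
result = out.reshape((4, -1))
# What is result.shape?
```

(4, 9)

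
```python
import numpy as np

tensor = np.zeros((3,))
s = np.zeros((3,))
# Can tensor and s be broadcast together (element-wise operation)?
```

Yes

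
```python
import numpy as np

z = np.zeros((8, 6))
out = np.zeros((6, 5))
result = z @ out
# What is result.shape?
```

(8, 5)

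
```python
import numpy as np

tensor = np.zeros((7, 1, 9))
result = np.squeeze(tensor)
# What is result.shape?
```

(7, 9)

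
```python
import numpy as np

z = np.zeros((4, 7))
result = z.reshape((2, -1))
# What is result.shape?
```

(2, 14)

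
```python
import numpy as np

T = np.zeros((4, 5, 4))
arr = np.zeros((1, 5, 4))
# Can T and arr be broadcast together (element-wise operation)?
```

Yes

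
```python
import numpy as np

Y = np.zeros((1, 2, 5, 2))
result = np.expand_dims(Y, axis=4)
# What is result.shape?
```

(1, 2, 5, 2, 1)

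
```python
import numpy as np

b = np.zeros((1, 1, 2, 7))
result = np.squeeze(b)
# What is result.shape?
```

(2, 7)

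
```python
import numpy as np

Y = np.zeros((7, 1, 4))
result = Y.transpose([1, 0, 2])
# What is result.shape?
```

(1, 7, 4)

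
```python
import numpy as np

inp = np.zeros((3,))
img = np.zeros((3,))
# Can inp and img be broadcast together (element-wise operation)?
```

Yes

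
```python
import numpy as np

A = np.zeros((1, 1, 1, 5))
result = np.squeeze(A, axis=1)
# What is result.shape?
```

(1, 1, 5)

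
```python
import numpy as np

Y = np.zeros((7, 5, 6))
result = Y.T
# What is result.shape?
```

(6, 5, 7)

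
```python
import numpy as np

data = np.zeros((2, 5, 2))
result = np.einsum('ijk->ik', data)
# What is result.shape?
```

(2, 2)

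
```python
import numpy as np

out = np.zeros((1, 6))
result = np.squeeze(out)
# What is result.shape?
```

(6,)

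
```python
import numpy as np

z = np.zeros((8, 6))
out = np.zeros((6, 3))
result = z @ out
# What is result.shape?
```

(8, 3)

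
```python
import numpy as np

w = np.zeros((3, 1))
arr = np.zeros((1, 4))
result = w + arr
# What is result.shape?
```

(3, 4)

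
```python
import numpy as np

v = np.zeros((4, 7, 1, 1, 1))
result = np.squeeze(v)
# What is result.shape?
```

(4, 7)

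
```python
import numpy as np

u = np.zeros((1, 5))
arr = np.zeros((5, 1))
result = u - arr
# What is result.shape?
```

(5, 5)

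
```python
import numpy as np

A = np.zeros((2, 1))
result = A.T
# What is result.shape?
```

(1, 2)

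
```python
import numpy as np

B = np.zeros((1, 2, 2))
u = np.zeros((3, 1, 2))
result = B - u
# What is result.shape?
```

(3, 2, 2)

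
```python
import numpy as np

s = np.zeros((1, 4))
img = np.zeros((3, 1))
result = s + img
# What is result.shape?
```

(3, 4)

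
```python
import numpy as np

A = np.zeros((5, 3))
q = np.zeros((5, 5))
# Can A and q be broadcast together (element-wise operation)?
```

No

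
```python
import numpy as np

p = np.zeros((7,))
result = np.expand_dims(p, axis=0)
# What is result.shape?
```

(1, 7)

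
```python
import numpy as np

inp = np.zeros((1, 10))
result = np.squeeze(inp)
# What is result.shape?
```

(10,)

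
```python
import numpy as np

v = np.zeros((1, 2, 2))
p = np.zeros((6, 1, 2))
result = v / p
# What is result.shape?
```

(6, 2, 2)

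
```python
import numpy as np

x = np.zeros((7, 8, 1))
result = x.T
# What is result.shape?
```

(1, 8, 7)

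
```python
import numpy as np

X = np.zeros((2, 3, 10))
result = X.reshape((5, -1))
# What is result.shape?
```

(5, 12)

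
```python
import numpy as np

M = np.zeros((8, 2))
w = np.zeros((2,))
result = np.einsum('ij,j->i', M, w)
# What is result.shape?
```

(8,)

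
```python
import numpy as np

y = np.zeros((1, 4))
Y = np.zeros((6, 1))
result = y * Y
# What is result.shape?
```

(6, 4)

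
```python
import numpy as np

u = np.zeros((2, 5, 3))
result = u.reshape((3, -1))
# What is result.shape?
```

(3, 10)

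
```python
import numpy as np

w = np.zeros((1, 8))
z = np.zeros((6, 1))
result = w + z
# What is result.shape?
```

(6, 8)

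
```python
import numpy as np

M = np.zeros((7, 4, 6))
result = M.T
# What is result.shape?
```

(6, 4, 7)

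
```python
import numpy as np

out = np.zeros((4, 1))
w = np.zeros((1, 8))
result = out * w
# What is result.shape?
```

(4, 8)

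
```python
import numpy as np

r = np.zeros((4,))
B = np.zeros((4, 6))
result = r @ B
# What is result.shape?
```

(6,)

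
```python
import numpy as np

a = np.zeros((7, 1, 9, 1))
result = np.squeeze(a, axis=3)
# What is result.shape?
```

(7, 1, 9)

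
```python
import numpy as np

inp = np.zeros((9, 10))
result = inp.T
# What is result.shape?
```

(10, 9)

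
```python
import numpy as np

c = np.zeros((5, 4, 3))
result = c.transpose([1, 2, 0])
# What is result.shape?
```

(4, 3, 5)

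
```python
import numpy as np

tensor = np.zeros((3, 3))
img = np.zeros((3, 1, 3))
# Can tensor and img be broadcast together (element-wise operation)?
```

Yes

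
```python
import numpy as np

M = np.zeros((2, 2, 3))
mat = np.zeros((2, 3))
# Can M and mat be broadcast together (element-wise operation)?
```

Yes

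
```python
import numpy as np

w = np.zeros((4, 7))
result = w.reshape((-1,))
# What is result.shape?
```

(28,)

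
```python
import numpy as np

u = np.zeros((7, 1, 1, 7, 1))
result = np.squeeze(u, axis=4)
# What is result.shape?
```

(7, 1, 1, 7)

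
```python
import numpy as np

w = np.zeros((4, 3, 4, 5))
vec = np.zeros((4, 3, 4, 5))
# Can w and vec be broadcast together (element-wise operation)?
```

Yes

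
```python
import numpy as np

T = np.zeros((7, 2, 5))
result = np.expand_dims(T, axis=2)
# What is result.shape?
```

(7, 2, 1, 5)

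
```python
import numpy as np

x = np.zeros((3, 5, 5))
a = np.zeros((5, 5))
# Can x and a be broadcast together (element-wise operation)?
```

Yes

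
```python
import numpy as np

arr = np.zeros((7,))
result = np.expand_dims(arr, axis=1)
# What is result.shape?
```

(7, 1)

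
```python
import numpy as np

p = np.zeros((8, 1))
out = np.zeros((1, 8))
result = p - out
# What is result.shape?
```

(8, 8)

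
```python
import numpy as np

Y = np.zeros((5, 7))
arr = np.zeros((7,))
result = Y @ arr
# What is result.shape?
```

(5,)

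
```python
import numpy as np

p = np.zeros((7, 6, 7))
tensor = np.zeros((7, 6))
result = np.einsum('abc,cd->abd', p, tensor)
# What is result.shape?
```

(7, 6, 6)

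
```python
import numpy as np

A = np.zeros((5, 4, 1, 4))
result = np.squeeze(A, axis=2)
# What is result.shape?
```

(5, 4, 4)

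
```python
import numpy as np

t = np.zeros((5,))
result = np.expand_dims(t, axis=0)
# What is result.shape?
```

(1, 5)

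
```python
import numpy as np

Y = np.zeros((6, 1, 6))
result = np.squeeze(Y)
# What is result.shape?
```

(6, 6)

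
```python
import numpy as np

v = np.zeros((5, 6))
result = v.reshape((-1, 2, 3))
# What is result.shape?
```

(5, 2, 3)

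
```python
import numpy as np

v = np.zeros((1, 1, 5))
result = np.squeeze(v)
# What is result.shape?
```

(5,)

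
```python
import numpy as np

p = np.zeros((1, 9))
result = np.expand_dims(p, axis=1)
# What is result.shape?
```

(1, 1, 9)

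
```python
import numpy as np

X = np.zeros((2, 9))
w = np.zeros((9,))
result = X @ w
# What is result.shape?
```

(2,)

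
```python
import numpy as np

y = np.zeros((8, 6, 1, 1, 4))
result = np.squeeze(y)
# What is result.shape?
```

(8, 6, 4)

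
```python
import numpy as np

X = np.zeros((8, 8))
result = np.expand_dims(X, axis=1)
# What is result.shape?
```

(8, 1, 8)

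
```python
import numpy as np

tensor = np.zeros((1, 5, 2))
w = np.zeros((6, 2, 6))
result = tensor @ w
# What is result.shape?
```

(6, 5, 6)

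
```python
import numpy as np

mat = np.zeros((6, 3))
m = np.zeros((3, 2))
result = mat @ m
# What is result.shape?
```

(6, 2)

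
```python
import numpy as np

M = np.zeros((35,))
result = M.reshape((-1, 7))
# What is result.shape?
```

(5, 7)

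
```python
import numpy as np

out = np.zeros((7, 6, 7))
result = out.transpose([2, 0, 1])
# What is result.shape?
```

(7, 7, 6)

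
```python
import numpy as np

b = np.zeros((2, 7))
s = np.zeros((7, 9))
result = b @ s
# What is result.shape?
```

(2, 9)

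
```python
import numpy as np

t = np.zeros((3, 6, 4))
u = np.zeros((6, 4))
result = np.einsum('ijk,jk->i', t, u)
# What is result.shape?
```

(3,)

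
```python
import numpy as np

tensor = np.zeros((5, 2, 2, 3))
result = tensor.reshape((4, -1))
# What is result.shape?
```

(4, 15)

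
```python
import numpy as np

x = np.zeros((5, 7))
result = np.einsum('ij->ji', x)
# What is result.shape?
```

(7, 5)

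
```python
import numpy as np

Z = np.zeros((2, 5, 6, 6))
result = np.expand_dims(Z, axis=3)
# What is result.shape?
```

(2, 5, 6, 1, 6)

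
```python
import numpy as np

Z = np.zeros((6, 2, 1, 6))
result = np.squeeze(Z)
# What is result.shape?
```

(6, 2, 6)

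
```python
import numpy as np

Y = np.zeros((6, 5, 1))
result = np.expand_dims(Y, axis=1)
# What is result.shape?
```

(6, 1, 5, 1)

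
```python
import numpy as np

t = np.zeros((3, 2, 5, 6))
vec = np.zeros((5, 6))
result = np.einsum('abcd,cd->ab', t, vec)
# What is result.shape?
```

(3, 2)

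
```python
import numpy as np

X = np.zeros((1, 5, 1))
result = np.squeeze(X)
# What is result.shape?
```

(5,)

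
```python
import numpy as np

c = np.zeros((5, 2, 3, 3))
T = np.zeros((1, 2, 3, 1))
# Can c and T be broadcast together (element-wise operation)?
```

Yes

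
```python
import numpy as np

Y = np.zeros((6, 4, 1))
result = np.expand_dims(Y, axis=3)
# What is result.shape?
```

(6, 4, 1, 1)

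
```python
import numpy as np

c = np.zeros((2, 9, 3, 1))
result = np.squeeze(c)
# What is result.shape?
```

(2, 9, 3)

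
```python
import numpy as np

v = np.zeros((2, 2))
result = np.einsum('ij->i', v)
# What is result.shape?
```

(2,)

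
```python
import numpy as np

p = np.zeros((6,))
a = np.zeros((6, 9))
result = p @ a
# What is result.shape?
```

(9,)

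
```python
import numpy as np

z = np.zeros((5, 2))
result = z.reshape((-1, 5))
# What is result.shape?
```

(2, 5)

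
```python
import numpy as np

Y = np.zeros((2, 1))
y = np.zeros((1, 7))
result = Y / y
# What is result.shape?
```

(2, 7)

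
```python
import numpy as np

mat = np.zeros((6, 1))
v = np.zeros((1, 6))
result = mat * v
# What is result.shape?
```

(6, 6)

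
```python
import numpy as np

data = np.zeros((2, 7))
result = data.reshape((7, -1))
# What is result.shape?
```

(7, 2)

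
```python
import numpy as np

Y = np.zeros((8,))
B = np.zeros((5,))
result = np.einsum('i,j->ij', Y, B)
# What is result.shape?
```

(8, 5)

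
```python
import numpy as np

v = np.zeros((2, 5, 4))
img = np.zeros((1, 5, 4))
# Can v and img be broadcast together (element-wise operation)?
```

Yes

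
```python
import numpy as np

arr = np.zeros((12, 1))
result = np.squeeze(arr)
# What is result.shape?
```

(12,)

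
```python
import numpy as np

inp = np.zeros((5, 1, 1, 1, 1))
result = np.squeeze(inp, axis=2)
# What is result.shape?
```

(5, 1, 1, 1)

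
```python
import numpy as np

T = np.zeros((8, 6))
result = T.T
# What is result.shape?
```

(6, 8)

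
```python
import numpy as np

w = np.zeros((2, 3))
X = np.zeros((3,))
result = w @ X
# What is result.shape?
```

(2,)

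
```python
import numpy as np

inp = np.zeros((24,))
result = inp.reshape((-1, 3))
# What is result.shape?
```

(8, 3)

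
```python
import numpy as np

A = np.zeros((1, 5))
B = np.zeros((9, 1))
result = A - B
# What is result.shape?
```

(9, 5)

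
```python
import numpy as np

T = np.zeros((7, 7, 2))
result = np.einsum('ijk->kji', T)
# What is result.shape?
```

(2, 7, 7)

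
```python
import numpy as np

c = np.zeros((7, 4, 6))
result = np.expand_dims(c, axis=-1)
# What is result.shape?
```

(7, 4, 6, 1)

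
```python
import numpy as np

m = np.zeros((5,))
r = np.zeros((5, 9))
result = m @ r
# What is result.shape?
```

(9,)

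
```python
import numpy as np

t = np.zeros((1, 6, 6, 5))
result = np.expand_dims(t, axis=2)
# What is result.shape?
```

(1, 6, 1, 6, 5)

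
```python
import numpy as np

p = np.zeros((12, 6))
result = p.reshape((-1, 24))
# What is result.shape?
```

(3, 24)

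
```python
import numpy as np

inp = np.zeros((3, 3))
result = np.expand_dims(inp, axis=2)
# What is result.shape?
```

(3, 3, 1)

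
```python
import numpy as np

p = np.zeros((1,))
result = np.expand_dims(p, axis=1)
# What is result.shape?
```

(1, 1)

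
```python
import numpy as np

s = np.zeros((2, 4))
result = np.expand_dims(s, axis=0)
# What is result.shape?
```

(1, 2, 4)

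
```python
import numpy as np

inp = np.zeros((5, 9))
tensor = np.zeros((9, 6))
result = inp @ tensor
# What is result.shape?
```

(5, 6)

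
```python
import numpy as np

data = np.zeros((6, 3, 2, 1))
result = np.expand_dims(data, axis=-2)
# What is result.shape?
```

(6, 3, 2, 1, 1)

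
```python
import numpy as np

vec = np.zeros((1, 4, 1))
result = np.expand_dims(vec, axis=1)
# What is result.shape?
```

(1, 1, 4, 1)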